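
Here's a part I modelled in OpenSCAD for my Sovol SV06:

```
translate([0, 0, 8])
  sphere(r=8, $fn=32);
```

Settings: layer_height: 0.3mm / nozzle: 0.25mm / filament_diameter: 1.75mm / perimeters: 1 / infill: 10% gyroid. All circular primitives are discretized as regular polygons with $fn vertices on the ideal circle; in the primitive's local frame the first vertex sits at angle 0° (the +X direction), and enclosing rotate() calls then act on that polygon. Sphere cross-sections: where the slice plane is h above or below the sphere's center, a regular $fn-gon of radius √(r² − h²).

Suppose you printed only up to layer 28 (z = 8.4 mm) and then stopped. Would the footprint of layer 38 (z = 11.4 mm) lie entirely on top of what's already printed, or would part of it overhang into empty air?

Compare the two slices. At z = 8.4: the r=8 sphere slices to a regular 32-gon of circumradius 7.990 (√(r²−h²) with h=0.4 from center) (area = (32/2)·7.990²·sin(360°/32) = 199.27 mm²). At z = 11.4: the r=8 sphere slices to a regular 32-gon of circumradius 7.242 (√(r²−h²) with h=3.4 from center) (area = (32/2)·7.242²·sin(360°/32) = 163.69 mm²). Checking containment: the cross-section at z = 11.4 is a subset of the cross-section at z = 8.4.

entirely on top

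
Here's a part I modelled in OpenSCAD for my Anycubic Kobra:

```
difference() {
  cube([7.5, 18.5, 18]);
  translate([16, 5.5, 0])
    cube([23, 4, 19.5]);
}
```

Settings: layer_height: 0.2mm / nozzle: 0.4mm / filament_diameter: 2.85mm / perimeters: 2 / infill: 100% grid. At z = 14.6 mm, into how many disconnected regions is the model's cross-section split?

At z = 14.6 mm: the cube (footprint 7.5×18.5) is included at this height; the 23×4 cube at (16, 5.5) contributes its full rectangle; After the difference (first − rest): starting from the 7.5×18.5 cube, the 23×4 cube at (16, 5.5) misses the remaining region (no effect) — 1 connected region. The result has 1 disconnected region.

1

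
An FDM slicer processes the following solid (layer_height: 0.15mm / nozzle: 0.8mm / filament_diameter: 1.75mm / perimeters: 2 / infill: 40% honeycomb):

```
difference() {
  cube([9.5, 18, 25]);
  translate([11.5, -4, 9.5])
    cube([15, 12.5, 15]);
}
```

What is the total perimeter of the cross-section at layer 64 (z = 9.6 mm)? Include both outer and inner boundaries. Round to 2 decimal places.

55.00 mm

At z = 9.6 mm: the cube (footprint 9.5×18) is included at this height (perimeter 55.00 mm); the cube at (11.5, -4) is present — its section is the full 15×12.5 rectangle (perimeter 55.00 mm); After the difference (first − rest): starting from the 9.5×18 cube, the 15×12.5 cube at (11.5, -4) misses the remaining region (no effect) — boundary = 55.00 mm. Overall, the cross-section is a single solid region. Total boundary length (outer) = 55.00 mm.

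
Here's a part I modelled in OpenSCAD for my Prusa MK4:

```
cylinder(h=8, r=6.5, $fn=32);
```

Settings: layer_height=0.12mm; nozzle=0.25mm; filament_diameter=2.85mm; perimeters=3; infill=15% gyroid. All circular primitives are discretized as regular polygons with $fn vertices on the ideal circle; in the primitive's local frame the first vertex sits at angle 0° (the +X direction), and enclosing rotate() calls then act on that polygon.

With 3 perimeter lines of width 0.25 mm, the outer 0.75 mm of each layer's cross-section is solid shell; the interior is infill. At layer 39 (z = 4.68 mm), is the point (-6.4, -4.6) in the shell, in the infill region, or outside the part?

outside

At z = 4.68 mm: the r=6.5 cylinder gives a regular 32-gon of circumradius 6.5 (constant along its height). Overall, the cross-section is a single solid region. The nearest boundary edge runs (-5.40, -3.61)→(-4.60, -4.60); distance from the point to it = 1.40 mm. The point is not inside any of the regions above, so it lies outside the cross-section (1.40 mm from the nearest boundary).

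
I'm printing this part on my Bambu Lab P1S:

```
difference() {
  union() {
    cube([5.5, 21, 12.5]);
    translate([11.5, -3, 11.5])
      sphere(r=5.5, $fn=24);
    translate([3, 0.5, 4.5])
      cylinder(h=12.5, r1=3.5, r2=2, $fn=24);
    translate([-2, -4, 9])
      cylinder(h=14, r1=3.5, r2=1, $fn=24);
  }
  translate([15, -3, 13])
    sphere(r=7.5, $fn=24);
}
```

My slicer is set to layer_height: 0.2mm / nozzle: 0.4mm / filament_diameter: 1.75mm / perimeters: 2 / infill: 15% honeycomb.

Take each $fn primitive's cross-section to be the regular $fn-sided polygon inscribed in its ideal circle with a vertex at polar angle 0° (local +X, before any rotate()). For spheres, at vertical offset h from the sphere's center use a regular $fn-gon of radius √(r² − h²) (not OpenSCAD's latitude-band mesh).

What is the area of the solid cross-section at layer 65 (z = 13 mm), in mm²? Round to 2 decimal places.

52.69 mm²

At z = 13 mm: the cube is not intersected at this z (z outside [0, 12.5]); the r=5.5 sphere at (11.5, -3) slices to a regular 24-gon of circumradius 5.292 (√(r²−h²) with h=1.5 from center) (area = (24/2)·5.292²·sin(360°/24) = 86.96 mm²); the cone at (3, 0.5) (r1=3.5→r2=2) has section circumradius 2.480 here — a regular 24-gon (area = (24/2)·2.480²·sin(360°/24) = 19.10 mm²); the cone at (-2, -4): at t=0.286 of its height the radius interpolates to r₁+(r₂−r₁)t = 2.786, giving a regular 24-gon of that circumradius (area = (24/2)·2.786²·sin(360°/24) = 24.10 mm²); Combining (union): the 3 present regions are separate (no shared area or edge), so areas and boundary lengths simply add and each stays a separate island — area = 130.17 mm²; the r=7.5 sphere at (15, -3) contributes a regular 24-gon of circumradius √(7.5²−0²) = 7.500 (area = (24/2)·7.500²·sin(360°/24) = 174.70 mm²); After the difference (first − rest): starting from the result so far (130.17 mm²), the r=7.5 sphere at (15, -3) partially overlaps it — only the 77.48 mm² overlap (of its 174.70 mm²) is removed, clipping the outline — area = 52.69 mm². Overall, the cross-section has 3 separate islands. Net area = 52.69 mm².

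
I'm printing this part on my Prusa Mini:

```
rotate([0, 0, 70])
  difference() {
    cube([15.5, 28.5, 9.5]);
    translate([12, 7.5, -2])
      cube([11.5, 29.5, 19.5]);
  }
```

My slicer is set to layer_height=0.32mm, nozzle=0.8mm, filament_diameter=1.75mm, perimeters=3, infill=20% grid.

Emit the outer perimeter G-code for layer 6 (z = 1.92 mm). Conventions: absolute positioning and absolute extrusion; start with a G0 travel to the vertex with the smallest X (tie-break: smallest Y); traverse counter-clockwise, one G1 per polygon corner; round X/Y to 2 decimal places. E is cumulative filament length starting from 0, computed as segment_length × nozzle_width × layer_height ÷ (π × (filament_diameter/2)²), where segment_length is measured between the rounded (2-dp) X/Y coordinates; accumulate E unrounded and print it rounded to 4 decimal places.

At z = 1.92 mm: the cube (footprint 15.5×28.5) is included at this height; the 11.5×29.5 cube at (12, 7.5) contributes its full rectangle; Subtracting the remaining from the first: starting from the 15.5×28.5 cube, the 11.5×29.5 cube at (12, 7.5) partially overlaps it — only the 73.50 mm² overlap (of its 339.25 mm²) is removed, clipping the outline — 1 connected region; (whole slice rotated 70° about Z — lengths, areas and connectivity unchanged). The outline is a single polygon with 6 vertices. Extrusion per mm of travel: 0.8 × 0.32 / (π × 0.875²) = 0.106432. Accumulating E over each segment gives final E = 9.3661.

G0 X-26.78 Y9.75 Z1.92
G1 X0.00 Y0.00 E3.0333
G1 X5.30 Y14.57 E4.6834
G1 X-1.75 Y17.13 E5.4817
G1 X-2.94 Y13.84 E5.8541
G1 X-22.68 Y21.02 E8.0897
G1 X-26.78 Y9.75 E9.3661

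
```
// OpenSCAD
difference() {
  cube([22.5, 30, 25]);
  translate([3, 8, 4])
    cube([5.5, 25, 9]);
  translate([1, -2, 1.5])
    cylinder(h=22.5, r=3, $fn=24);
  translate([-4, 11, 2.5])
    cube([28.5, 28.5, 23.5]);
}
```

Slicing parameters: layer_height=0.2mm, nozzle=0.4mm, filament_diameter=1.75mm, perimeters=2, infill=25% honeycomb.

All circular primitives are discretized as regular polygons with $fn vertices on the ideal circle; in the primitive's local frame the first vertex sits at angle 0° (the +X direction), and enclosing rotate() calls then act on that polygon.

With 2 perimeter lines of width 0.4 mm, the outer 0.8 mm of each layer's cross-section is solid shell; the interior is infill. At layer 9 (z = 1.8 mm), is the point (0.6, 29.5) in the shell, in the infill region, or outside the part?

shell

At z = 1.8 mm: the cube is present — its section is the full 22.5×30 rectangle; the cube at (3, 8) is not intersected at this z (z outside [4, 13]); the cylinder at (1, -2): section is a regular 24-gon, circumradius r=3; the cube at (-4, 11) does not reach this height (z outside [2.5, 26]); After the difference (first − rest): starting from the 22.5×30 cube, the r=3 cylinder at (1, -2) partially overlaps it — only the 2.43 mm² overlap (of its 27.95 mm²) is removed, clipping the outline — 1 connected region. Overall, the cross-section is a single solid region. The nearest boundary edge runs (0.00, 30.00)→(22.50, 30.00); distance from the point to it = 0.50 mm. The point is inside the cross-section, 0.50 mm from the nearest boundary — within the 0.8 mm shell band (2 × 0.4).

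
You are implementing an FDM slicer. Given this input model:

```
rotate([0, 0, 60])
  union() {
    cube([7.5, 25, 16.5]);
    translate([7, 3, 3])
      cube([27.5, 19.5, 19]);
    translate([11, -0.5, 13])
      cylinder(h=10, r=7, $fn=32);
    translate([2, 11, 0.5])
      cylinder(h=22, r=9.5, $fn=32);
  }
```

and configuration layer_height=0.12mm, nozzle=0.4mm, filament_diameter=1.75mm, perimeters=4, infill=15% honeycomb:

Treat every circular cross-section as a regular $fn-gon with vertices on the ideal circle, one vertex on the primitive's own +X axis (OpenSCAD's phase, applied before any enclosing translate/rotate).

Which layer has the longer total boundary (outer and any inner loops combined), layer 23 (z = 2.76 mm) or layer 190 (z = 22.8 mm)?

layer 23 (z = 2.76 mm)

Layer 23 (z = 2.76): the cube is present — its section is the full 7.5×25 rectangle (perimeter 65.00 mm); the cube at (7, 3) does not reach this height (z outside [3, 22]); the cylinder at (11, -0.5) does not reach this height (z outside [13, 23]); the r=9.5 cylinder at (2, 11) gives a regular 32-gon of circumradius 9.5 (constant along its height) (perimeter = 2·32·9.500·sin(180°/32) = 59.59 mm); Combining (union): the regions partially overlap (shared area 135.58 mm²), so the edge portions inside another operand are dropped and the merged outline is re-measured after clipping — boundary = 74.84 mm; (rotated 60° about Z; rotation is an isometry so areas/perimeters/island counts are preserved). So its perimeter = 74.84 mm. Layer 190 (z = 22.8): the cube is absent (z outside [0, 16.5]); the cube at (7, 3) is not intersected at this z (z outside [3, 22]); the cylinder at (11, -0.5): section is a regular 32-gon, circumradius r=7 (perimeter = 2·32·7.000·sin(180°/32) = 43.91 mm); the cylinder at (2, 11) is absent (z outside [0.5, 22.5]); Combining (union): only the r=7 cylinder at (11, -0.5) is present, so the union is just that shape — boundary = 43.91 mm; (rotated 60° about Z; rotation is an isometry so areas/perimeters/island counts are preserved). So its perimeter = 43.91 mm. Layer 23 is larger (74.84 vs 43.91 mm).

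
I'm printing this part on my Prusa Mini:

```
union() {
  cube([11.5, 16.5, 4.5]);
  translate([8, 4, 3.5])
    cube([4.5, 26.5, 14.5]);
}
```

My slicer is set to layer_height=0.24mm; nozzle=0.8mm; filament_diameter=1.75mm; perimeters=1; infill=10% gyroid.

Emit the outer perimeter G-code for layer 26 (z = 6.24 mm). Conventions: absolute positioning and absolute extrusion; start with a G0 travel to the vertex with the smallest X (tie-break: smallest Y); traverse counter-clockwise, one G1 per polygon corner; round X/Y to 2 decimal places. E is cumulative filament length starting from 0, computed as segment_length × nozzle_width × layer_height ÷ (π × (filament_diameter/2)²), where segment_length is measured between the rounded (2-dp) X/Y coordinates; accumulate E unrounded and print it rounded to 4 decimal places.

At z = 6.24 mm: the cube is not intersected at this z (z outside [0, 4.5]); the cube at (8, 4) (footprint 4.5×26.5) is included at this height; Combining (union): only the 4.5×26.5 cube at (8, 4) is present, so the union is just that shape — 1 connected region. The outline is a single polygon with 4 vertices. Extrusion per mm of travel: 0.8 × 0.24 / (π × 0.875²) = 0.079824. Accumulating E over each segment gives final E = 4.9491.

G0 X8.00 Y4.00 Z6.24
G1 X12.50 Y4.00 E0.3592
G1 X12.50 Y30.50 E2.4746
G1 X8.00 Y30.50 E2.8338
G1 X8.00 Y4.00 E4.9491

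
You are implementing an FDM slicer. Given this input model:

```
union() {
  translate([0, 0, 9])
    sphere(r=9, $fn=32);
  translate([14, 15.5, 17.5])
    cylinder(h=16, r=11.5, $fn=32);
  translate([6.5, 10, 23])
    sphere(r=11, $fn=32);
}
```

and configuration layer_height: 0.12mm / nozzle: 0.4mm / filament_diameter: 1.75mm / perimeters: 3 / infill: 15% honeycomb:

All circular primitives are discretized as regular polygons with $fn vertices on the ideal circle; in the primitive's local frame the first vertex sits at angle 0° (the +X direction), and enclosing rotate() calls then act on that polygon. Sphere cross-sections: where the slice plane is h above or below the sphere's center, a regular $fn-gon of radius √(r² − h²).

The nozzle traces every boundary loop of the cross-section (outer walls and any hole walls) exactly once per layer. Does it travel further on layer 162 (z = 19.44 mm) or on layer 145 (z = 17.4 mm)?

layer 162 (z = 19.44 mm)

Layer 162 (z = 19.44): the sphere does not reach this height (|z−center|=10.440 > r=9); the cylinder at (14, 15.5): section is a regular 32-gon, circumradius r=11.5 (perimeter = 2·32·11.500·sin(180°/32) = 72.14 mm); the sphere at (6.5, 10): section is a regular 32-gon, circumradius = √(r²−h²) = √(11²−3.56²) = 10.408 (perimeter = 2·32·10.408·sin(180°/32) = 65.29 mm); Merging all regions: the regions partially overlap (shared area 177.17 mm²), so the edge portions inside another operand are dropped and the merged outline is re-measured after clipping — boundary = 88.07 mm. So its perimeter = 88.07 mm. Layer 145 (z = 17.4): the r=9 sphere slices to a regular 32-gon of circumradius 3.231 (√(r²−h²) with h=8.4 from center) (perimeter = 2·32·3.231·sin(180°/32) = 20.27 mm); the cylinder at (14, 15.5) does not reach this height (z outside [17.5, 33.5]); the r=11 sphere at (6.5, 10) contributes a regular 32-gon of circumradius √(11²−5.6²) = 9.468 (perimeter = 2·32·9.468·sin(180°/32) = 59.39 mm); Taking the union: the regions partially overlap (shared area 1.79 mm²), so the edge portions inside another operand are dropped and the merged outline is re-measured after clipping — boundary = 72.05 mm. So its perimeter = 72.05 mm. Layer 162 is larger (88.07 vs 72.05 mm).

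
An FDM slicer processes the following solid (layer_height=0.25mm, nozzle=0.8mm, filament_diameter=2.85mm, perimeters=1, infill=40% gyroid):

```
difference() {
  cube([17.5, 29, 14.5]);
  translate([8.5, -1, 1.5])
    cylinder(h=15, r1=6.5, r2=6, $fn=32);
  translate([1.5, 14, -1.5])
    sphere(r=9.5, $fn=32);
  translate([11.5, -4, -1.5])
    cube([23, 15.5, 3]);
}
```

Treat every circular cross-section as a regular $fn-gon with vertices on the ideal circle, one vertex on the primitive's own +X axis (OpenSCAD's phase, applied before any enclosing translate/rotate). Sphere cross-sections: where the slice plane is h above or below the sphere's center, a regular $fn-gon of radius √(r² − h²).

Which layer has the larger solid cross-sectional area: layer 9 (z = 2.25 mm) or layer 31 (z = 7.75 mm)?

layer 31 (z = 7.75 mm)

Layer 9 (z = 2.25): the cube (footprint 17.5×29) is included at this height (area 507.50 mm²); the cone at (8.5, -1): at t=0.050 of its height the radius interpolates to r₁+(r₂−r₁)t = 6.475, giving a regular 32-gon of that circumradius (area = (32/2)·6.475²·sin(360°/32) = 130.87 mm²); the r=9.5 sphere at (1.5, 14) slices to a regular 32-gon of circumradius 8.729 (√(r²−h²) with h=3.75 from center) (area = (32/2)·8.729²·sin(360°/32) = 237.82 mm²); the cube at (11.5, -4) does not reach this height (z outside [-1.5, 1.5]); After the difference (first − rest): starting from the 17.5×29 cube (507.50 mm²), the cone at (8.5, -1) partially overlaps it — only the 52.58 mm² overlap (of its 130.87 mm²) is removed, clipping the outline; the r=9.5 sphere at (1.5, 14) partially overlaps it — only the 144.87 mm² overlap (of its 237.82 mm²) is removed, clipping the outline — area = 310.05 mm². So its area = 310.05 mm². Layer 31 (z = 7.75): the cube (footprint 17.5×29) is included at this height (area 507.50 mm²); the cone at (8.5, -1): at t=0.417 of its height the radius interpolates to r₁+(r₂−r₁)t = 6.292, giving a regular 32-gon of that circumradius (area = (32/2)·6.292²·sin(360°/32) = 123.56 mm²); the r=9.5 sphere at (1.5, 14) contributes a regular 32-gon of circumradius √(9.5²−9.25²) = 2.165 (area = (32/2)·2.165²·sin(360°/32) = 14.63 mm²); the cube at (11.5, -4) is absent (z outside [-1.5, 1.5]); Subtracting the remaining from the first: starting from the 17.5×29 cube (507.50 mm²), the cone at (8.5, -1) partially overlaps it — only the 49.30 mm² overlap (of its 123.56 mm²) is removed, clipping the outline; the r=9.5 sphere at (1.5, 14) partially overlaps it — only the 13.22 mm² overlap (of its 14.63 mm²) is removed, clipping the outline — area = 444.98 mm². So its area = 444.98 mm². Layer 31 is larger (444.98 vs 310.05 mm²).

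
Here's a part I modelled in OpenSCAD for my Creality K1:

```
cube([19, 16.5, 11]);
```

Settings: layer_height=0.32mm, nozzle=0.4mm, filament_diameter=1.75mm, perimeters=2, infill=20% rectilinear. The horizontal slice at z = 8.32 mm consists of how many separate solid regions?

At z = 8.32 mm: the cube (footprint 19×16.5) is included at this height. The result has 1 disconnected region.

1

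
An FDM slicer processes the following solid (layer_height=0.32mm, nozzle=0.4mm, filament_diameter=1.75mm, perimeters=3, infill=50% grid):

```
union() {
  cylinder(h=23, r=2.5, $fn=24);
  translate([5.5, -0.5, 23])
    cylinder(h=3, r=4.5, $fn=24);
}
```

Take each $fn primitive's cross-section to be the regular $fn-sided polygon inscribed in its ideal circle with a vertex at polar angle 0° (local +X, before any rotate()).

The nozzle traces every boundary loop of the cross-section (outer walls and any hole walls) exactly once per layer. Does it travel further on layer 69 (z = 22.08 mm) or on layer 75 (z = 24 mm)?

layer 75 (z = 24 mm)

Layer 69 (z = 22.08): the cylinder: section is a regular 24-gon, circumradius r=2.5 (perimeter = 2·24·2.500·sin(180°/24) = 15.66 mm); the cylinder at (5.5, -0.5) is absent (z outside [23, 26]); Merging all regions: only the r=2.5 cylinder is present, so the union is just that shape — boundary = 15.66 mm. So its perimeter = 15.66 mm. Layer 75 (z = 24): the cylinder does not reach this height (z outside [0, 23]); the cylinder at (5.5, -0.5): section is a regular 24-gon, circumradius r=4.5 (perimeter = 2·24·4.500·sin(180°/24) = 28.19 mm); Taking the union: only the r=4.5 cylinder at (5.5, -0.5) is present, so the union is just that shape — boundary = 28.19 mm. So its perimeter = 28.19 mm. Layer 75 is larger (28.19 vs 15.66 mm).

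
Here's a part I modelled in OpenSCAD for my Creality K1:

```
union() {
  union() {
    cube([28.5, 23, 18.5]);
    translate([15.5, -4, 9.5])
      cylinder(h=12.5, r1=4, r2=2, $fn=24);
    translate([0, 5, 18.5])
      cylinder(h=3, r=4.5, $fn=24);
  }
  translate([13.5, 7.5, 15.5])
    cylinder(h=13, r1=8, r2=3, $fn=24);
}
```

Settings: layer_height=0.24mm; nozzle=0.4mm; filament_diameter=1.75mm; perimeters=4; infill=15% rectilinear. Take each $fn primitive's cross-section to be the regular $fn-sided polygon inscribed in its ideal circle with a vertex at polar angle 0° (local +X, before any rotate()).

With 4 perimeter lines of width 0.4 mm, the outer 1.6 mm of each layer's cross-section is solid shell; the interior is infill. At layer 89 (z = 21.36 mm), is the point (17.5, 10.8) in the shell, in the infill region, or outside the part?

At z = 21.36 mm: the cube is not intersected at this z (z outside [0, 18.5]); the cone at (15.5, -4): at t=0.949 of its height the radius interpolates to r₁+(r₂−r₁)t = 2.102, giving a regular 24-gon of that circumradius; the cylinder at (0, 5): section is a regular 24-gon, circumradius r=4.5; Merging all regions: the 2 present regions are separate (no shared area or edge), so areas and boundary lengths simply add and each stays a separate island — 2 connected regions; the cone at (13.5, 7.5) (r1=8→r2=3) has section circumradius 5.746 here — a regular 24-gon; Combining (union): the 2 present regions are separate (no shared area or edge), so areas and boundary lengths simply add and each stays a separate island — 3 connected regions. Overall, the cross-section has 3 separate islands. The nearest boundary edge runs (17.56, 11.56)→(18.48, 10.37); distance from the point to it = 0.51 mm. (Shell/infill is judged within the island containing the point — the largest one.) The point is inside the cross-section, 0.51 mm from the nearest boundary — within the 1.6 mm shell band (4 × 0.4).

shell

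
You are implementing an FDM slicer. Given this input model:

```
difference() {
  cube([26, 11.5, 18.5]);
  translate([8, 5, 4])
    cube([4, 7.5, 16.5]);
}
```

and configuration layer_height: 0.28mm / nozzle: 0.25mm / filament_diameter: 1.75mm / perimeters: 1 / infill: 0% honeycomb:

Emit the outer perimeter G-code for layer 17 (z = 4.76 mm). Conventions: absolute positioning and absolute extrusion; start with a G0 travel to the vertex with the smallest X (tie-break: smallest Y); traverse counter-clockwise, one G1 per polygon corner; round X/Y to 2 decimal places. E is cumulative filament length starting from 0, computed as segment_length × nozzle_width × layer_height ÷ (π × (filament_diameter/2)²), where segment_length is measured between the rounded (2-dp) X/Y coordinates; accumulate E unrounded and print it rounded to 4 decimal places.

G0 X0.00 Y0.00 Z4.76
G1 X26.00 Y0.00 E0.7567
G1 X26.00 Y11.50 E1.0913
G1 X12.00 Y11.50 E1.4988
G1 X12.00 Y5.00 E1.6880
G1 X8.00 Y5.00 E1.8044
G1 X8.00 Y11.50 E1.9935
G1 X0.00 Y11.50 E2.2264
G1 X0.00 Y0.00 E2.5610

At z = 4.76 mm: the cube is present — its section is the full 26×11.5 rectangle; the cube at (8, 5) is present — its section is the full 4×7.5 rectangle; Taking the first minus the rest: starting from the 26×11.5 cube, the 4×7.5 cube at (8, 5) partially overlaps it — only the 26.00 mm² overlap (of its 30.00 mm²) is removed, clipping the outline — 1 connected region. The outline is a single polygon with 8 vertices. Extrusion per mm of travel: 0.25 × 0.28 / (π × 0.875²) = 0.029103. Accumulating E over each segment gives final E = 2.5610.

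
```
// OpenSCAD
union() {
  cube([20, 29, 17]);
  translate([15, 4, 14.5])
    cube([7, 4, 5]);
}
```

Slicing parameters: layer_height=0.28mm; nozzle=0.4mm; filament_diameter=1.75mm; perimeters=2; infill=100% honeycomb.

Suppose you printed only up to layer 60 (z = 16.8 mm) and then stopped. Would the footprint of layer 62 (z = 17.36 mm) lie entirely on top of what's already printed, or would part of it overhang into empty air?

entirely on top

Compare the two slices. At z = 16.8: the 20×29 cube contributes its full rectangle (area 580.00 mm²); the 7×4 cube at (15, 4) contributes its full rectangle (area 28.00 mm²); Taking the union: the regions partially overlap — summed areas 608.00 mm² minus the doubly-counted overlap 20.00 mm² gives 588.00 mm² — area = 588.00 mm². At z = 17.36: the cube is not intersected at this z (z outside [0, 17]); the cube at (15, 4) (footprint 7×4) is included at this height (area 28.00 mm²); Merging all regions: only the 7×4 cube at (15, 4) is present, so the union is just that shape — area = 28.00 mm². Checking containment: the cross-section at z = 17.36 is a subset of the cross-section at z = 16.8.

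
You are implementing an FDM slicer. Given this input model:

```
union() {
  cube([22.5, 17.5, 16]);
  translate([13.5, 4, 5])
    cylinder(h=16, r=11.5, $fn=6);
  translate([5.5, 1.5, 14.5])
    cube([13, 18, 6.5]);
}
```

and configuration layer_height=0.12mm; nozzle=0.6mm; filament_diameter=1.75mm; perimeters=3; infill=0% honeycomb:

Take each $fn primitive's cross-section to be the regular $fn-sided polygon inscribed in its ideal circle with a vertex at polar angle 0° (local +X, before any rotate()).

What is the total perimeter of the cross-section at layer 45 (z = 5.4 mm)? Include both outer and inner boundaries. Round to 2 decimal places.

88.36 mm

At z = 5.4 mm: the cube is present — its section is the full 22.5×17.5 rectangle (perimeter 80.00 mm); the r=11.5 cylinder at (13.5, 4) contributes a regular 6-gon of circumradius 11.5 (perimeter = 2·6·11.500·sin(180°/6) = 69.00 mm); the cube at (5.5, 1.5) is absent (z outside [14.5, 21]); Merging all regions: the regions partially overlap (shared area 243.77 mm²), so the edge portions inside another operand are dropped and the merged outline is re-measured after clipping — boundary = 88.36 mm. Overall, the cross-section is a single solid region. Total boundary length (outer) = 88.36 mm.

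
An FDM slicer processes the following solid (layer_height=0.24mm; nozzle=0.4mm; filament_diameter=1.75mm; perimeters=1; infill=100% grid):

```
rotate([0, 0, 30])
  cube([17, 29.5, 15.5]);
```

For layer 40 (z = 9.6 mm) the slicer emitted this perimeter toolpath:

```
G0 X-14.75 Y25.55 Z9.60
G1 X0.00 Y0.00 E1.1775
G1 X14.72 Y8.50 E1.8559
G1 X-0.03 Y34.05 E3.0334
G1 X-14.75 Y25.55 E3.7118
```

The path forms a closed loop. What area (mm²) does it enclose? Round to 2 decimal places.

Apply the shoelace formula to the sequence of (X, Y) vertices; enclosed area = 501.47 mm².

501.47 mm²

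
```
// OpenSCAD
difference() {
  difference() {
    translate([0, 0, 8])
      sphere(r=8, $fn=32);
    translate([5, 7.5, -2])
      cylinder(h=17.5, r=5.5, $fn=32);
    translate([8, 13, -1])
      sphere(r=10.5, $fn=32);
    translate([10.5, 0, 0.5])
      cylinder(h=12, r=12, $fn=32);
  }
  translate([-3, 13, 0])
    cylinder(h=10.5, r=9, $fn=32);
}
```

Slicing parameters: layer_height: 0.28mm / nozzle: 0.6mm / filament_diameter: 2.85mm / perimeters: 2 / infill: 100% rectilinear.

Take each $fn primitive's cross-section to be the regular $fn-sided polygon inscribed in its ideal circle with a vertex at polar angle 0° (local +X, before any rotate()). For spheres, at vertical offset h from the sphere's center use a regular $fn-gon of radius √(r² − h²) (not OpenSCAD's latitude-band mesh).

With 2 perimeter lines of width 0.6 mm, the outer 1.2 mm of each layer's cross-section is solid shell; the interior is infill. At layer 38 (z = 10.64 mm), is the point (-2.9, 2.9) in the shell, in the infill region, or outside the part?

At z = 10.64 mm: the r=8 sphere contributes a regular 32-gon of circumradius √(8²−2.64²) = 7.552; the r=5.5 cylinder at (5, 7.5) contributes a regular 32-gon of circumradius 5.5; the sphere at (8, 13) is not intersected at this z (|z−center|=11.640 > r=10.5); the r=12 cylinder at (10.5, 0) gives a regular 32-gon of circumradius 12 (constant along its height); After the difference (first − rest): starting from the r=8 sphere, the r=5.5 cylinder at (5, 7.5) partially overlaps it — only the 25.39 mm² overlap (of its 94.42 mm²) is removed, clipping the outline; the r=12 cylinder at (10.5, 0) partially overlaps it — only the 74.68 mm² overlap (of its 449.49 mm²) is removed, clipping the outline — 1 connected region; the cylinder at (-3, 13) does not reach this height (z outside [0, 10.5]); Subtracting the remaining from the first: none of the subtracted shapes is present at this height, so that combined region is unchanged — 1 connected region. Overall, the cross-section is a single solid region. The nearest boundary edge runs (-0.59, 4.59)→(-1.27, 2.34); distance from the point to it = 1.72 mm. The point is inside the cross-section and 1.72 mm from the nearest boundary — more than the 1.2 mm shell width (2 × 0.6), so it's in the infill interior.

infill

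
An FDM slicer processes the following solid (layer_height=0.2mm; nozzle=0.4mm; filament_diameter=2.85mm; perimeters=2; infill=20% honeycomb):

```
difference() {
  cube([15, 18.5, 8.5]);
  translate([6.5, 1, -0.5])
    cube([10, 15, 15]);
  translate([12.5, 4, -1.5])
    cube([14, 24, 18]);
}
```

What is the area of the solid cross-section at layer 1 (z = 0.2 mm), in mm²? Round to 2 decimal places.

At z = 0.2 mm: the 15×18.5 cube contributes its full rectangle (area 277.50 mm²); the cube at (6.5, 1) (footprint 10×15) is included at this height (area 150.00 mm²); the cube at (12.5, 4) is present — its section is the full 14×24 rectangle (area 336.00 mm²); Subtracting the remaining from the first: starting from the 15×18.5 cube (277.50 mm²), the 10×15 cube at (6.5, 1) partially overlaps it — only the 127.50 mm² overlap (of its 150.00 mm²) is removed, clipping the outline; the 14×24 cube at (12.5, 4) partially overlaps it — only the 6.25 mm² overlap (of its 336.00 mm²) is removed, clipping the outline — area = 143.75 mm². Overall, the cross-section is a single solid region. Net area = 143.75 mm².

143.75 mm²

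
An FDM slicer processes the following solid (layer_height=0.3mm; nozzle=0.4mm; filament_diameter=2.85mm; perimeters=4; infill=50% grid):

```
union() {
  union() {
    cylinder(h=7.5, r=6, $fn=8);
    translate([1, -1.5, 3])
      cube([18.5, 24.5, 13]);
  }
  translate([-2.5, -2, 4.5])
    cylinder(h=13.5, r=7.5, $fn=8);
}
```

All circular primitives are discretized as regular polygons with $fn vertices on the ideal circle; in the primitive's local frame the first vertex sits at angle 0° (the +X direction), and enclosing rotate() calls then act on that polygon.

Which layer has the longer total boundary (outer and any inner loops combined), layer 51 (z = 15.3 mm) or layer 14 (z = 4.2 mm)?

layer 51 (z = 15.3 mm)

Layer 51 (z = 15.3): the cylinder is not intersected at this z (z outside [0, 7.5]); the cube at (1, -1.5) (footprint 18.5×24.5) is included at this height (perimeter 86.00 mm); Combining (union): only the 18.5×24.5 cube at (1, -1.5) is present, so the union is just that shape — boundary = 86.00 mm; the r=7.5 cylinder at (-2.5, -2) gives a regular 8-gon of circumradius 7.5 (constant along its height) (perimeter = 2·8·7.500·sin(180°/8) = 45.92 mm); Combining (union): the regions partially overlap (shared area 14.11 mm²), so the edge portions inside another operand are dropped and the merged outline is re-measured after clipping — boundary = 115.43 mm. So its perimeter = 115.43 mm. Layer 14 (z = 4.2): the r=6 cylinder contributes a regular 8-gon of circumradius 6 (perimeter = 2·8·6.000·sin(180°/8) = 36.74 mm); the 18.5×24.5 cube at (1, -1.5) contributes its full rectangle (perimeter 86.00 mm); Merging all regions: the regions partially overlap (shared area 26.70 mm²), so the edge portions inside another operand are dropped and the merged outline is re-measured after clipping — boundary = 101.55 mm; the cylinder at (-2.5, -2) is not intersected at this z (z outside [4.5, 18]); Combining (union): only that combined region is present, so the union is just that shape — boundary = 101.55 mm. So its perimeter = 101.55 mm. Layer 51 is larger (115.43 vs 101.55 mm).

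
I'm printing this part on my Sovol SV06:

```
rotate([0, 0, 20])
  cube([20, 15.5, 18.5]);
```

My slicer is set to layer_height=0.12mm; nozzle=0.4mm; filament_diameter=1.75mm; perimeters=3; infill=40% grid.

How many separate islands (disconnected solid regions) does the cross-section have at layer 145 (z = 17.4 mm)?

1

At z = 17.4 mm: the cube (footprint 20×15.5) is included at this height; (rotated 20° about Z; rotation is an isometry so areas/perimeters/island counts are preserved). Overall, the cross-section is a single solid region. Island count = 1.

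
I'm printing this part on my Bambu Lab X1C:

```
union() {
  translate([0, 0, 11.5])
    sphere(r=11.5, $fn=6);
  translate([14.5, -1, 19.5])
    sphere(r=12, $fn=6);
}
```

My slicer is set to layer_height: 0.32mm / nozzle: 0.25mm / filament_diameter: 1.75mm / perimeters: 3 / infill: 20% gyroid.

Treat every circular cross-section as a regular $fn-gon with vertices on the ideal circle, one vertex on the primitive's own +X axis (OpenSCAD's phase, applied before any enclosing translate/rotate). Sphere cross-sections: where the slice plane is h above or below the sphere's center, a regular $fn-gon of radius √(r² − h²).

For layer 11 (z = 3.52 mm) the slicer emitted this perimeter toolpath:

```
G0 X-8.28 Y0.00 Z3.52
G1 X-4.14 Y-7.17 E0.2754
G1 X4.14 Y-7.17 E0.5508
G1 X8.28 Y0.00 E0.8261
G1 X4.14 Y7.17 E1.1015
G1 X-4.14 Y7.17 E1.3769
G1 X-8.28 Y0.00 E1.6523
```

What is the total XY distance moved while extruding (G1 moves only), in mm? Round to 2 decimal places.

49.68 mm

Sum the Euclidean lengths of each G1 segment: total = 49.68 mm.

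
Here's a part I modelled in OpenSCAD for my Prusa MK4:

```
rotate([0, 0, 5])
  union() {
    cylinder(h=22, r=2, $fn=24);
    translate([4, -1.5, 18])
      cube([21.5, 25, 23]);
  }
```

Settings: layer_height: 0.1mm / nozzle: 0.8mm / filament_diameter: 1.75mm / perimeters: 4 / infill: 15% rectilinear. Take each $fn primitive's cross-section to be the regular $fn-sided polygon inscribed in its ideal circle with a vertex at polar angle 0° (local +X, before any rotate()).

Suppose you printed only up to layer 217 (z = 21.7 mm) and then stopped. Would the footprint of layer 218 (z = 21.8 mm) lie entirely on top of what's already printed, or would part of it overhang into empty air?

entirely on top

Compare the two slices. At z = 21.7: the r=2 cylinder gives a regular 24-gon of circumradius 2 (constant along its height) (area = (24/2)·2.000²·sin(360°/24) = 12.42 mm²); the cube at (4, -1.5) (footprint 21.5×25) is included at this height (area 537.50 mm²); Merging all regions: the 2 present regions are separate (no shared area or edge), so areas and boundary lengths simply add and each stays a separate island — area = 549.92 mm²; (whole slice rotated 5° about Z — lengths, areas and connectivity unchanged). At z = 21.8: the cylinder: section is a regular 24-gon, circumradius r=2 (area = (24/2)·2.000²·sin(360°/24) = 12.42 mm²); the cube at (4, -1.5) is present — its section is the full 21.5×25 rectangle (area 537.50 mm²); Combining (union): the 2 present regions are separate (no shared area or edge), so areas and boundary lengths simply add and each stays a separate island — area = 549.92 mm²; (rotated 5° about Z; rotation is an isometry so areas/perimeters/island counts are preserved). Checking containment: the cross-section at z = 21.8 is a subset of the cross-section at z = 21.7.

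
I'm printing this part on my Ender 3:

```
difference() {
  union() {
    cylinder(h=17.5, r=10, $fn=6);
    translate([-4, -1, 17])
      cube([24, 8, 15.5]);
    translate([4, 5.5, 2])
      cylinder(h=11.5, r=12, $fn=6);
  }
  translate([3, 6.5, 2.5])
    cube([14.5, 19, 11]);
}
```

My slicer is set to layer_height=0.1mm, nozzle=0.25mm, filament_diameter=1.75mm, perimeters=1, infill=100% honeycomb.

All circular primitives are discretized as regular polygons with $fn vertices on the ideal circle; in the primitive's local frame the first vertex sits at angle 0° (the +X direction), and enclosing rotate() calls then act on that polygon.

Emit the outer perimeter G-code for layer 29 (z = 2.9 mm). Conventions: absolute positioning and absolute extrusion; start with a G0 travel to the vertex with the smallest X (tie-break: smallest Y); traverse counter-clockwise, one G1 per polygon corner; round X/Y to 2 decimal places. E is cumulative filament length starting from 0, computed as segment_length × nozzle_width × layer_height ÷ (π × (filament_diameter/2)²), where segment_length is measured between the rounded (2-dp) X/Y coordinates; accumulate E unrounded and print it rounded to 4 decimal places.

G0 X-10.00 Y0.00 Z2.90
G1 X-5.00 Y-8.66 E0.1039
G1 X5.00 Y-8.66 E0.2079
G1 X7.18 Y-4.89 E0.2531
G1 X10.00 Y-4.89 E0.2824
G1 X16.00 Y5.50 E0.4072
G1 X15.42 Y6.50 E0.4192
G1 X3.00 Y6.50 E0.5483
G1 X3.00 Y15.89 E0.6459
G1 X-2.00 Y15.89 E0.6978
G1 X-8.00 Y5.50 E0.8225
G1 X-7.41 Y4.48 E0.8348
G1 X-10.00 Y0.00 E0.8886

At z = 2.9 mm: the r=10 cylinder contributes a regular 6-gon of circumradius 10; the cube at (-4, -1) is absent (z outside [17, 32.5]); the cylinder at (4, 5.5): section is a regular 6-gon, circumradius r=12; Merging all regions: the regions partially overlap (shared area 177.01 mm²), so overlapping operands fuse into one piece — 1 connected region; the cube at (3, 6.5) is present — its section is the full 14.5×19 rectangle; Taking the first minus the rest: starting from the result so far, the 14.5×19 cube at (3, 6.5) partially overlaps it — only the 91.21 mm² overlap (of its 275.50 mm²) is removed, clipping the outline — 1 connected region. The outline is a single polygon with 12 vertices. Extrusion per mm of travel: 0.25 × 0.1 / (π × 0.875²) = 0.010394. Accumulating E over each segment gives final E = 0.8886.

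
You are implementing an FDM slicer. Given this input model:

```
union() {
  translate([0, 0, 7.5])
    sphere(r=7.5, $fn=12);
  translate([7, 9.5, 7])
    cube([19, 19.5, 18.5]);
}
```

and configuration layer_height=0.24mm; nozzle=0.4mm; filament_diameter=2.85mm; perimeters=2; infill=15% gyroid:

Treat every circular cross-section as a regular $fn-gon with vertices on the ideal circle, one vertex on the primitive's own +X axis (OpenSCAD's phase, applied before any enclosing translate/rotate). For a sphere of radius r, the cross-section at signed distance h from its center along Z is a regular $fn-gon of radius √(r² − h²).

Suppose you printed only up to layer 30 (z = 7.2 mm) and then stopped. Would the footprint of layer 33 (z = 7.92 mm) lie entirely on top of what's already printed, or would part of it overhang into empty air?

Compare the two slices. At z = 7.2: the r=7.5 sphere contributes a regular 12-gon of circumradius √(7.5²−0.3²) = 7.494 (area = (12/2)·7.494²·sin(360°/12) = 168.48 mm²); the cube at (7, 9.5) (footprint 19×19.5) is included at this height (area 370.50 mm²); Taking the union: the 2 present regions are separate (no shared area or edge), so areas and boundary lengths simply add and each stays a separate island — area = 538.98 mm². At z = 7.92: the r=7.5 sphere slices to a regular 12-gon of circumradius 7.488 (√(r²−h²) with h=0.42 from center) (area = (12/2)·7.488²·sin(360°/12) = 168.22 mm²); the cube at (7, 9.5) (footprint 19×19.5) is included at this height (area 370.50 mm²); Taking the union: the 2 present regions are separate (no shared area or edge), so areas and boundary lengths simply add and each stays a separate island — area = 538.72 mm². Checking containment: the cross-section at z = 7.92 is a subset of the cross-section at z = 7.2.

entirely on top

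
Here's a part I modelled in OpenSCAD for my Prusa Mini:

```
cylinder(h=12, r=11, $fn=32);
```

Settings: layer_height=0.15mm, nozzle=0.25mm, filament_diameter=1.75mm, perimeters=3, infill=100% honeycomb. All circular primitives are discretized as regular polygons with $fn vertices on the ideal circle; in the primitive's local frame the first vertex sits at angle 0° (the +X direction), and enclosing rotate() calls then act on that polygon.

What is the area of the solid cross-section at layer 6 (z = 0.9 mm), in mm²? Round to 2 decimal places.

377.69 mm²

At z = 0.9 mm: the r=11 cylinder contributes a regular 32-gon of circumradius 11 (area = (32/2)·11.000²·sin(360°/32) = 377.69 mm²). Overall, the cross-section is a single solid region. Net area = 377.69 mm².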